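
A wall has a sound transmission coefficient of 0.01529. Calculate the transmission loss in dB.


Given values:
  tau = 0.01529
Formula: TL = 10 * log10(1 / tau)
Compute 1 / tau = 1 / 0.01529 = 65.4022
Compute log10(65.4022) = 1.815592
TL = 10 * 1.815592 = 18.16

18.16 dB


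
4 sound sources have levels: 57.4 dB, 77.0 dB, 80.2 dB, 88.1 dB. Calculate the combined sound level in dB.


Formula: L_total = 10 * log10( sum(10^(Li/10)) )
  Source 1: 10^(57.4/10) = 549540.8739
  Source 2: 10^(77.0/10) = 50118723.3627
  Source 3: 10^(80.2/10) = 104712854.8051
  Source 4: 10^(88.1/10) = 645654229.0347
Sum of linear values = 801035348.0764
L_total = 10 * log10(801035348.0764) = 89.04

89.04 dB


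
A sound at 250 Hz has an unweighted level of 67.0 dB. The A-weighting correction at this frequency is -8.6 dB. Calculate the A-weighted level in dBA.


Given values:
  SPL = 67.0 dB
  A-weighting at 250 Hz = -8.6 dB
Formula: L_A = SPL + A_weight
L_A = 67.0 + (-8.6)
L_A = 58.4

58.4 dBA


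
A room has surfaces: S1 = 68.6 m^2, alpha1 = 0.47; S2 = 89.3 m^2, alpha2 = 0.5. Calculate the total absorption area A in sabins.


Given surfaces:
  Surface 1: 68.6 * 0.47 = 32.242
  Surface 2: 89.3 * 0.5 = 44.65
Formula: A = sum(Si * alpha_i)
A = 32.242 + 44.65
A = 76.89

76.89 sabins


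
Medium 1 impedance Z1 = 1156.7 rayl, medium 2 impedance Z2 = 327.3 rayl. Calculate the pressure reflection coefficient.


Given values:
  Z1 = 1156.7 rayl, Z2 = 327.3 rayl
Formula: R = (Z2 - Z1) / (Z2 + Z1)
Numerator: Z2 - Z1 = 327.3 - 1156.7 = -829.4
Denominator: Z2 + Z1 = 327.3 + 1156.7 = 1484.0
R = -829.4 / 1484.0 = -0.5589

-0.5589


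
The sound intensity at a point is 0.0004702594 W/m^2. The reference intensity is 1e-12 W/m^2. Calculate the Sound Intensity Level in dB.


Given values:
  I = 0.0004702594 W/m^2
  I_ref = 1e-12 W/m^2
Formula: SIL = 10 * log10(I / I_ref)
Compute ratio: I / I_ref = 470259400
Compute log10: log10(470259400) = 8.672337
Multiply: SIL = 10 * 8.672337 = 86.72

86.72 dB


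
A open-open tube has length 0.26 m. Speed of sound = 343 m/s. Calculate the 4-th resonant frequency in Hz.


Given values:
  Tube type: open-open, L = 0.26 m, c = 343 m/s, n = 4
Formula: f_n = n * c / (2 * L)
Compute 2 * L = 2 * 0.26 = 0.52
f = 4 * 343 / 0.52
f = 2638.46

2638.46 Hz


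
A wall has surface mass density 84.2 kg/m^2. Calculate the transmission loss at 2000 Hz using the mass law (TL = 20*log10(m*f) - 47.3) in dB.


Given values:
  m = 84.2 kg/m^2, f = 2000 Hz
Formula: TL = 20 * log10(m * f) - 47.3
Compute m * f = 84.2 * 2000 = 168400.0
Compute log10(168400.0) = 5.226342
Compute 20 * 5.226342 = 104.5268
TL = 104.5268 - 47.3 = 57.23

57.23 dB


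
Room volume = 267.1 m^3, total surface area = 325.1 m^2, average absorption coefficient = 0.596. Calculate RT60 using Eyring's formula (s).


Given values:
  V = 267.1 m^3, S = 325.1 m^2, alpha = 0.596
Formula: RT60 = 0.161 * V / (-S * ln(1 - alpha))
Compute ln(1 - 0.596) = ln(0.404) = -0.90634
Denominator: -325.1 * -0.90634 = 294.6511
Numerator: 0.161 * 267.1 = 43.0031
RT60 = 43.0031 / 294.6511 = 0.146

0.146 s


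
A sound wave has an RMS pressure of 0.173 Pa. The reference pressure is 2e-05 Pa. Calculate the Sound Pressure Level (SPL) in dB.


Given values:
  p = 0.173 Pa
  p_ref = 2e-05 Pa
Formula: SPL = 20 * log10(p / p_ref)
Compute ratio: p / p_ref = 0.173 / 2e-05 = 8650
Compute log10: log10(8650) = 3.937016
Multiply: SPL = 20 * 3.937016 = 78.74

78.74 dB


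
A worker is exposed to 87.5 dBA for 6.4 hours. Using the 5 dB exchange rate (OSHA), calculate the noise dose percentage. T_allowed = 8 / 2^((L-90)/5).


Given values:
  L = 87.5 dBA, T = 6.4 hours
Formula: T_allowed = 8 / 2^((L - 90) / 5)
Compute exponent: (87.5 - 90) / 5 = -0.5
Compute 2^(-0.5) = 0.707107
T_allowed = 8 / 0.707107 = 11.313705 hours
Dose = (T / T_allowed) * 100
Dose = (6.4 / 11.313705) * 100 = 56.57

56.57 %


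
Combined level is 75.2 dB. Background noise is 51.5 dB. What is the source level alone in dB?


Given values:
  L_total = 75.2 dB, L_bg = 51.5 dB
Formula: L_source = 10 * log10(10^(L_total/10) - 10^(L_bg/10))
Convert to linear:
  10^(75.2/10) = 33113112.1483
  10^(51.5/10) = 141253.7545
Difference: 33113112.1483 - 141253.7545 = 32971858.3938
L_source = 10 * log10(32971858.3938) = 75.18

75.18 dB


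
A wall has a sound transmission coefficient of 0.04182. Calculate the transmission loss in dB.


Given values:
  tau = 0.04182
Formula: TL = 10 * log10(1 / tau)
Compute 1 / tau = 1 / 0.04182 = 23.912
Compute log10(23.912) = 1.378616
TL = 10 * 1.378616 = 13.79

13.79 dB


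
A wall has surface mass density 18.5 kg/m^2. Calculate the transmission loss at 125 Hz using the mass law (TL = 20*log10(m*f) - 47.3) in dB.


Given values:
  m = 18.5 kg/m^2, f = 125 Hz
Formula: TL = 20 * log10(m * f) - 47.3
Compute m * f = 18.5 * 125 = 2312.5
Compute log10(2312.5) = 3.364082
Compute 20 * 3.364082 = 67.2816
TL = 67.2816 - 47.3 = 19.98

19.98 dB


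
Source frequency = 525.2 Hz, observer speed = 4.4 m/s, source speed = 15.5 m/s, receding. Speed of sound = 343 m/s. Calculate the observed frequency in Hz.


Given values:
  f_s = 525.2 Hz, v_o = 4.4 m/s, v_s = 15.5 m/s
  Direction: receding
Formula: f_o = f_s * (c - v_o) / (c + v_s)
Numerator: c - v_o = 343 - 4.4 = 338.6
Denominator: c + v_s = 343 + 15.5 = 358.5
f_o = 525.2 * 338.6 / 358.5 = 496.05

496.05 Hz


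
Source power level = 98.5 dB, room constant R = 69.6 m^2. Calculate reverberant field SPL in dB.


Given values:
  Lw = 98.5 dB, R = 69.6 m^2
Formula: SPL = Lw + 10 * log10(4 / R)
Compute 4 / R = 4 / 69.6 = 0.057471
Compute 10 * log10(0.057471) = -12.4055
SPL = 98.5 + (-12.4055) = 86.09

86.09 dB


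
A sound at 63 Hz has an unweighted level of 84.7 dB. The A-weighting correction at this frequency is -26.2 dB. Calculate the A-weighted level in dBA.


Given values:
  SPL = 84.7 dB
  A-weighting at 63 Hz = -26.2 dB
Formula: L_A = SPL + A_weight
L_A = 84.7 + (-26.2)
L_A = 58.5

58.5 dBA


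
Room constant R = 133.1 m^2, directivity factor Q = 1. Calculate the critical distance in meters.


Given values:
  R = 133.1 m^2, Q = 1
Formula: d_c = 0.141 * sqrt(Q * R)
Compute Q * R = 1 * 133.1 = 133.1
Compute sqrt(133.1) = 11.5369
d_c = 0.141 * 11.5369 = 1.627

1.627 m


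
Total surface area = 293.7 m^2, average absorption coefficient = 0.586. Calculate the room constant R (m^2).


Given values:
  S = 293.7 m^2, alpha = 0.586
Formula: R = S * alpha / (1 - alpha)
Numerator: 293.7 * 0.586 = 172.1082
Denominator: 1 - 0.586 = 0.414
R = 172.1082 / 0.414 = 415.72

415.72 m^2


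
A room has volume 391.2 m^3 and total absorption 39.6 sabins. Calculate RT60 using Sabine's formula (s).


Given values:
  V = 391.2 m^3
  A = 39.6 sabins
Formula: RT60 = 0.161 * V / A
Numerator: 0.161 * 391.2 = 62.9832
RT60 = 62.9832 / 39.6 = 1.59

1.59 s


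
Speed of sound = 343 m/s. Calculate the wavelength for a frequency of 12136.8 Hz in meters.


Given values:
  c = 343 m/s, f = 12136.8 Hz
Formula: lambda = c / f
lambda = 343 / 12136.8
lambda = 0.0283

0.0283 m


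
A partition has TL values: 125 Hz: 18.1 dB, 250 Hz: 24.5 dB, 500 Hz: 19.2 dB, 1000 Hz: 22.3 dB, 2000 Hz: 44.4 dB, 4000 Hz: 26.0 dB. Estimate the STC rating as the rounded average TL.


Given TL values at each frequency:
  125 Hz: 18.1 dB
  250 Hz: 24.5 dB
  500 Hz: 19.2 dB
  1000 Hz: 22.3 dB
  2000 Hz: 44.4 dB
  4000 Hz: 26.0 dB
Formula: STC ~ round(average of TL values)
Sum = 18.1 + 24.5 + 19.2 + 22.3 + 44.4 + 26.0 = 154.5
Average = 154.5 / 6 = 25.75
Rounded: 26

26


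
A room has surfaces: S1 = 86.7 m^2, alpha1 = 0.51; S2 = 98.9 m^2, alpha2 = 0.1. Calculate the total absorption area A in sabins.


Given surfaces:
  Surface 1: 86.7 * 0.51 = 44.217
  Surface 2: 98.9 * 0.1 = 9.89
Formula: A = sum(Si * alpha_i)
A = 44.217 + 9.89
A = 54.11

54.11 sabins


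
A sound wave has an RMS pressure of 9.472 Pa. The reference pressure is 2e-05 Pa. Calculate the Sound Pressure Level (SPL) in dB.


Given values:
  p = 9.472 Pa
  p_ref = 2e-05 Pa
Formula: SPL = 20 * log10(p / p_ref)
Compute ratio: p / p_ref = 9.472 / 2e-05 = 473600
Compute log10: log10(473600) = 5.675412
Multiply: SPL = 20 * 5.675412 = 113.51

113.51 dB


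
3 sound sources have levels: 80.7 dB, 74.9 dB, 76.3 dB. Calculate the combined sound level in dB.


Formula: L_total = 10 * log10( sum(10^(Li/10)) )
  Source 1: 10^(80.7/10) = 117489755.494
  Source 2: 10^(74.9/10) = 30902954.3251
  Source 3: 10^(76.3/10) = 42657951.8802
Sum of linear values = 191050661.6993
L_total = 10 * log10(191050661.6993) = 82.81

82.81 dB


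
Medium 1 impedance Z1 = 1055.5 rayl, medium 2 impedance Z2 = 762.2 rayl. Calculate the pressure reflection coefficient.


Given values:
  Z1 = 1055.5 rayl, Z2 = 762.2 rayl
Formula: R = (Z2 - Z1) / (Z2 + Z1)
Numerator: Z2 - Z1 = 762.2 - 1055.5 = -293.3
Denominator: Z2 + Z1 = 762.2 + 1055.5 = 1817.7
R = -293.3 / 1817.7 = -0.1614

-0.1614


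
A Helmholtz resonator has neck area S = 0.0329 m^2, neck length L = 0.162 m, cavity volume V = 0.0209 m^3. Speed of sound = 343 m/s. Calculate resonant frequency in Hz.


Given values:
  S = 0.0329 m^2, L = 0.162 m, V = 0.0209 m^3, c = 343 m/s
Formula: f = (c / (2*pi)) * sqrt(S / (V * L))
Compute V * L = 0.0209 * 0.162 = 0.0033858
Compute S / (V * L) = 0.0329 / 0.0033858 = 9.7171
Compute sqrt(9.7171) = 3.117226
Compute c / (2*pi) = 343 / 6.283185 = 54.590148
f = 54.590148 * 3.117226 = 170.17

170.17 Hz


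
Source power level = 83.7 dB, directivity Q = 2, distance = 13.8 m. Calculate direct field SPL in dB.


Given values:
  Lw = 83.7 dB, Q = 2, r = 13.8 m
Formula: SPL = Lw + 10 * log10(Q / (4 * pi * r^2))
Compute 4 * pi * r^2 = 4 * pi * 13.8^2 = 2393.1396
Compute Q / denom = 2 / 2393.1396 = 0.00083572
Compute 10 * log10(0.00083572) = -30.7794
SPL = 83.7 + (-30.7794) = 52.92

52.92 dB


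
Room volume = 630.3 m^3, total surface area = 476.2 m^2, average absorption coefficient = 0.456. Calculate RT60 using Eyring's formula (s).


Given values:
  V = 630.3 m^3, S = 476.2 m^2, alpha = 0.456
Formula: RT60 = 0.161 * V / (-S * ln(1 - alpha))
Compute ln(1 - 0.456) = ln(0.544) = -0.608806
Denominator: -476.2 * -0.608806 = 289.9134
Numerator: 0.161 * 630.3 = 101.4783
RT60 = 101.4783 / 289.9134 = 0.35

0.35 s


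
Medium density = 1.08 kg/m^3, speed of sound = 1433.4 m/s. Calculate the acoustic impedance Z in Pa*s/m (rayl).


Given values:
  rho = 1.08 kg/m^3
  c = 1433.4 m/s
Formula: Z = rho * c
Z = 1.08 * 1433.4
Z = 1548.07

1548.07 rayl


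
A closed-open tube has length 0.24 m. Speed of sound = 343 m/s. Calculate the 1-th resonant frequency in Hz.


Given values:
  Tube type: closed-open, L = 0.24 m, c = 343 m/s, n = 1
Formula: f_n = (2n - 1) * c / (4 * L)
Compute 2n - 1 = 2*1 - 1 = 1
Compute 4 * L = 4 * 0.24 = 0.96
f = 1 * 343 / 0.96
f = 357.29

357.29 Hz


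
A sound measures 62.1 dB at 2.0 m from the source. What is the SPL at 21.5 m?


Given values:
  SPL1 = 62.1 dB, r1 = 2.0 m, r2 = 21.5 m
Formula: SPL2 = SPL1 - 20 * log10(r2 / r1)
Compute ratio: r2 / r1 = 21.5 / 2.0 = 10.75
Compute log10: log10(10.75) = 1.031408
Compute drop: 20 * 1.031408 = 20.6282
SPL2 = 62.1 - 20.6282 = 41.47

41.47 dB


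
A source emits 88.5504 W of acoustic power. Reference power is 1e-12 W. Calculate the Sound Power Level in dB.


Given values:
  W = 88.5504 W
  W_ref = 1e-12 W
Formula: SWL = 10 * log10(W / W_ref)
Compute ratio: W / W_ref = 88550400000000
Compute log10: log10(88550400000000) = 13.947191
Multiply: SWL = 10 * 13.947191 = 139.47

139.47 dB


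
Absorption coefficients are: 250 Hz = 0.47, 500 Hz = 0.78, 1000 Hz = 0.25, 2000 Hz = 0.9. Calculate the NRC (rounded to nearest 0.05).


Given values:
  a_250 = 0.47, a_500 = 0.78
  a_1000 = 0.25, a_2000 = 0.9
Formula: NRC = (a250 + a500 + a1000 + a2000) / 4
Sum = 0.47 + 0.78 + 0.25 + 0.9 = 2.4
NRC = 2.4 / 4 = 0.6
Rounded to nearest 0.05: 0.6

0.6


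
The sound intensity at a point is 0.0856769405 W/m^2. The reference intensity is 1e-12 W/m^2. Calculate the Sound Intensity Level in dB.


Given values:
  I = 0.0856769405 W/m^2
  I_ref = 1e-12 W/m^2
Formula: SIL = 10 * log10(I / I_ref)
Compute ratio: I / I_ref = 85676940500
Compute log10: log10(85676940500) = 10.932864
Multiply: SIL = 10 * 10.932864 = 109.33

109.33 dB


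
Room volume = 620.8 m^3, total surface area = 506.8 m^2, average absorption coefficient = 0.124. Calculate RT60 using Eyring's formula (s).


Given values:
  V = 620.8 m^3, S = 506.8 m^2, alpha = 0.124
Formula: RT60 = 0.161 * V / (-S * ln(1 - alpha))
Compute ln(1 - 0.124) = ln(0.876) = -0.132389
Denominator: -506.8 * -0.132389 = 67.0947
Numerator: 0.161 * 620.8 = 99.9488
RT60 = 99.9488 / 67.0947 = 1.49

1.49 s


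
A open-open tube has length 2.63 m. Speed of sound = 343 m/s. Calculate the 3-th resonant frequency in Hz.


Given values:
  Tube type: open-open, L = 2.63 m, c = 343 m/s, n = 3
Formula: f_n = n * c / (2 * L)
Compute 2 * L = 2 * 2.63 = 5.26
f = 3 * 343 / 5.26
f = 195.63

195.63 Hz


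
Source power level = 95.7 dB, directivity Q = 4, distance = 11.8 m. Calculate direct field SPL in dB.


Given values:
  Lw = 95.7 dB, Q = 4, r = 11.8 m
Formula: SPL = Lw + 10 * log10(Q / (4 * pi * r^2))
Compute 4 * pi * r^2 = 4 * pi * 11.8^2 = 1749.7414
Compute Q / denom = 4 / 1749.7414 = 0.00228605
Compute 10 * log10(0.00228605) = -26.4091
SPL = 95.7 + (-26.4091) = 69.29

69.29 dB


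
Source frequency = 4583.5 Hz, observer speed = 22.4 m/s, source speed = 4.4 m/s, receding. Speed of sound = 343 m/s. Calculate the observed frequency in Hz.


Given values:
  f_s = 4583.5 Hz, v_o = 22.4 m/s, v_s = 4.4 m/s
  Direction: receding
Formula: f_o = f_s * (c - v_o) / (c + v_s)
Numerator: c - v_o = 343 - 22.4 = 320.6
Denominator: c + v_s = 343 + 4.4 = 347.4
f_o = 4583.5 * 320.6 / 347.4 = 4229.91

4229.91 Hz


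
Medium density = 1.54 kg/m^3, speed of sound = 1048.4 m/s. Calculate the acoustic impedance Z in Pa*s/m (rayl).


Given values:
  rho = 1.54 kg/m^3
  c = 1048.4 m/s
Formula: Z = rho * c
Z = 1.54 * 1048.4
Z = 1614.54

1614.54 rayl


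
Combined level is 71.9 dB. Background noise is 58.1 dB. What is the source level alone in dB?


Given values:
  L_total = 71.9 dB, L_bg = 58.1 dB
Formula: L_source = 10 * log10(10^(L_total/10) - 10^(L_bg/10))
Convert to linear:
  10^(71.9/10) = 15488166.1891
  10^(58.1/10) = 645654.229
Difference: 15488166.1891 - 645654.229 = 14842511.9601
L_source = 10 * log10(14842511.9601) = 71.72

71.72 dB


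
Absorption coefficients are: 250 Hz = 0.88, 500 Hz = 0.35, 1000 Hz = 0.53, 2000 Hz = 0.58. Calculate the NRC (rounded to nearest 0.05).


Given values:
  a_250 = 0.88, a_500 = 0.35
  a_1000 = 0.53, a_2000 = 0.58
Formula: NRC = (a250 + a500 + a1000 + a2000) / 4
Sum = 0.88 + 0.35 + 0.53 + 0.58 = 2.34
NRC = 2.34 / 4 = 0.585
Rounded to nearest 0.05: 0.6

0.6


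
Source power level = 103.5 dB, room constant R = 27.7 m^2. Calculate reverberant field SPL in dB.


Given values:
  Lw = 103.5 dB, R = 27.7 m^2
Formula: SPL = Lw + 10 * log10(4 / R)
Compute 4 / R = 4 / 27.7 = 0.144404
Compute 10 * log10(0.144404) = -8.4042
SPL = 103.5 + (-8.4042) = 95.1

95.1 dB


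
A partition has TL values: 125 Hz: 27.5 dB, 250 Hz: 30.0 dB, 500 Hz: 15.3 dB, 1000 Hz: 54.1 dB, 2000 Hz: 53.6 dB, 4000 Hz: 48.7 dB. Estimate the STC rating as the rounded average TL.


Given TL values at each frequency:
  125 Hz: 27.5 dB
  250 Hz: 30.0 dB
  500 Hz: 15.3 dB
  1000 Hz: 54.1 dB
  2000 Hz: 53.6 dB
  4000 Hz: 48.7 dB
Formula: STC ~ round(average of TL values)
Sum = 27.5 + 30.0 + 15.3 + 54.1 + 53.6 + 48.7 = 229.2
Average = 229.2 / 6 = 38.2
Rounded: 38

38


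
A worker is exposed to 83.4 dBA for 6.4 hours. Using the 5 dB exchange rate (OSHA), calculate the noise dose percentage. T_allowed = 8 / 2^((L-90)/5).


Given values:
  L = 83.4 dBA, T = 6.4 hours
Formula: T_allowed = 8 / 2^((L - 90) / 5)
Compute exponent: (83.4 - 90) / 5 = -1.32
Compute 2^(-1.32) = 0.400535
T_allowed = 8 / 0.400535 = 19.973286 hours
Dose = (T / T_allowed) * 100
Dose = (6.4 / 19.973286) * 100 = 32.04

32.04 %


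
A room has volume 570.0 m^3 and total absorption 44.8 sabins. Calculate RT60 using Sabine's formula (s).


Given values:
  V = 570.0 m^3
  A = 44.8 sabins
Formula: RT60 = 0.161 * V / A
Numerator: 0.161 * 570.0 = 91.77
RT60 = 91.77 / 44.8 = 2.048

2.048 s


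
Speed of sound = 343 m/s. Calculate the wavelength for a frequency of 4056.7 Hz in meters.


Given values:
  c = 343 m/s, f = 4056.7 Hz
Formula: lambda = c / f
lambda = 343 / 4056.7
lambda = 0.0846

0.0846 m


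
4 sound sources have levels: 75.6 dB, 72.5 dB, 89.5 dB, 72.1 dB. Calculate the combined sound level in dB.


Formula: L_total = 10 * log10( sum(10^(Li/10)) )
  Source 1: 10^(75.6/10) = 36307805.477
  Source 2: 10^(72.5/10) = 17782794.1004
  Source 3: 10^(89.5/10) = 891250938.1337
  Source 4: 10^(72.1/10) = 16218100.9736
Sum of linear values = 961559638.6847
L_total = 10 * log10(961559638.6847) = 89.83

89.83 dB


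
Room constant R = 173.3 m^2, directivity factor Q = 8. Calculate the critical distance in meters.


Given values:
  R = 173.3 m^2, Q = 8
Formula: d_c = 0.141 * sqrt(Q * R)
Compute Q * R = 8 * 173.3 = 1386.4
Compute sqrt(1386.4) = 37.2344
d_c = 0.141 * 37.2344 = 5.25

5.25 m


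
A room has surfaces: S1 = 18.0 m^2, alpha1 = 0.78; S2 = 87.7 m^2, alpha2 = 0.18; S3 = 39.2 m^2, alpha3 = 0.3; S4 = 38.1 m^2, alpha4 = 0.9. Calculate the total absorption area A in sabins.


Given surfaces:
  Surface 1: 18.0 * 0.78 = 14.04
  Surface 2: 87.7 * 0.18 = 15.786
  Surface 3: 39.2 * 0.3 = 11.76
  Surface 4: 38.1 * 0.9 = 34.29
Formula: A = sum(Si * alpha_i)
A = 14.04 + 15.786 + 11.76 + 34.29
A = 75.88

75.88 sabins


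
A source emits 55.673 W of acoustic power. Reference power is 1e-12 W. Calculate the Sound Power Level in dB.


Given values:
  W = 55.673 W
  W_ref = 1e-12 W
Formula: SWL = 10 * log10(W / W_ref)
Compute ratio: W / W_ref = 55673000000000
Compute log10: log10(55673000000000) = 13.745645
Multiply: SWL = 10 * 13.745645 = 137.46

137.46 dB


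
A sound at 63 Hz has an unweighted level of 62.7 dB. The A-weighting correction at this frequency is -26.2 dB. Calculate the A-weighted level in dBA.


Given values:
  SPL = 62.7 dB
  A-weighting at 63 Hz = -26.2 dB
Formula: L_A = SPL + A_weight
L_A = 62.7 + (-26.2)
L_A = 36.5

36.5 dBA


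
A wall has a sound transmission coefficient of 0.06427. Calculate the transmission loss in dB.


Given values:
  tau = 0.06427
Formula: TL = 10 * log10(1 / tau)
Compute 1 / tau = 1 / 0.06427 = 15.5594
Compute log10(15.5594) = 1.191993
TL = 10 * 1.191993 = 11.92

11.92 dB


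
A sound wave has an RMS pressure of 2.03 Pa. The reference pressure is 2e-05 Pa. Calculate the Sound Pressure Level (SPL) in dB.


Given values:
  p = 2.03 Pa
  p_ref = 2e-05 Pa
Formula: SPL = 20 * log10(p / p_ref)
Compute ratio: p / p_ref = 2.03 / 2e-05 = 101500
Compute log10: log10(101500) = 5.006466
Multiply: SPL = 20 * 5.006466 = 100.13

100.13 dB


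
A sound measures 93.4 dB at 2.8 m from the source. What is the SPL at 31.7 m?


Given values:
  SPL1 = 93.4 dB, r1 = 2.8 m, r2 = 31.7 m
Formula: SPL2 = SPL1 - 20 * log10(r2 / r1)
Compute ratio: r2 / r1 = 31.7 / 2.8 = 11.3214
Compute log10: log10(11.3214) = 1.0539
Compute drop: 20 * 1.0539 = 21.078
SPL2 = 93.4 - 21.078 = 72.32

72.32 dB


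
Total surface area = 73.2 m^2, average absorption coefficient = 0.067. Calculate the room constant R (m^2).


Given values:
  S = 73.2 m^2, alpha = 0.067
Formula: R = S * alpha / (1 - alpha)
Numerator: 73.2 * 0.067 = 4.9044
Denominator: 1 - 0.067 = 0.933
R = 4.9044 / 0.933 = 5.26

5.26 m^2


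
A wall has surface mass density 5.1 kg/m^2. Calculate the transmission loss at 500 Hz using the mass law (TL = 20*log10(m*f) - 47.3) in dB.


Given values:
  m = 5.1 kg/m^2, f = 500 Hz
Formula: TL = 20 * log10(m * f) - 47.3
Compute m * f = 5.1 * 500 = 2550.0
Compute log10(2550.0) = 3.40654
Compute 20 * 3.40654 = 68.1308
TL = 68.1308 - 47.3 = 20.83

20.83 dB


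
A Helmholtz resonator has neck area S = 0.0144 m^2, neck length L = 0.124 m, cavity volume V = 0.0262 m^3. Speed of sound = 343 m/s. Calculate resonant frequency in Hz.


Given values:
  S = 0.0144 m^2, L = 0.124 m, V = 0.0262 m^3, c = 343 m/s
Formula: f = (c / (2*pi)) * sqrt(S / (V * L))
Compute V * L = 0.0262 * 0.124 = 0.0032488
Compute S / (V * L) = 0.0144 / 0.0032488 = 4.4324
Compute sqrt(4.4324) = 2.105327
Compute c / (2*pi) = 343 / 6.283185 = 54.590148
f = 54.590148 * 2.105327 = 114.93

114.93 Hz


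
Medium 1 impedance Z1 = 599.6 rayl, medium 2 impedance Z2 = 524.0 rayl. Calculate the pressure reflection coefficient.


Given values:
  Z1 = 599.6 rayl, Z2 = 524.0 rayl
Formula: R = (Z2 - Z1) / (Z2 + Z1)
Numerator: Z2 - Z1 = 524.0 - 599.6 = -75.6
Denominator: Z2 + Z1 = 524.0 + 599.6 = 1123.6
R = -75.6 / 1123.6 = -0.0673

-0.0673


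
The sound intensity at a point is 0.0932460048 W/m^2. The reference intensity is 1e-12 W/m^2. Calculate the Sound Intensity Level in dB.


Given values:
  I = 0.0932460048 W/m^2
  I_ref = 1e-12 W/m^2
Formula: SIL = 10 * log10(I / I_ref)
Compute ratio: I / I_ref = 93246004800
Compute log10: log10(93246004800) = 10.96963
Multiply: SIL = 10 * 10.96963 = 109.7

109.7 dB


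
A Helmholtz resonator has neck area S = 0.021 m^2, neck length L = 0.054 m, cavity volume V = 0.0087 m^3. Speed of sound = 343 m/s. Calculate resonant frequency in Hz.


Given values:
  S = 0.021 m^2, L = 0.054 m, V = 0.0087 m^3, c = 343 m/s
Formula: f = (c / (2*pi)) * sqrt(S / (V * L))
Compute V * L = 0.0087 * 0.054 = 0.0004698
Compute S / (V * L) = 0.021 / 0.0004698 = 44.6999
Compute sqrt(44.6999) = 6.685798
Compute c / (2*pi) = 343 / 6.283185 = 54.590148
f = 54.590148 * 6.685798 = 364.98

364.98 Hz


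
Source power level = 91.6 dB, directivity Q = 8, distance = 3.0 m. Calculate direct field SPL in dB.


Given values:
  Lw = 91.6 dB, Q = 8, r = 3.0 m
Formula: SPL = Lw + 10 * log10(Q / (4 * pi * r^2))
Compute 4 * pi * r^2 = 4 * pi * 3.0^2 = 113.0973
Compute Q / denom = 8 / 113.0973 = 0.07073555
Compute 10 * log10(0.07073555) = -11.5036
SPL = 91.6 + (-11.5036) = 80.1

80.1 dB


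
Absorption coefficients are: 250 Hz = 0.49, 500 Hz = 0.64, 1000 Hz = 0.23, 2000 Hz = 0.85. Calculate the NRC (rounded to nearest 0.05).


Given values:
  a_250 = 0.49, a_500 = 0.64
  a_1000 = 0.23, a_2000 = 0.85
Formula: NRC = (a250 + a500 + a1000 + a2000) / 4
Sum = 0.49 + 0.64 + 0.23 + 0.85 = 2.21
NRC = 2.21 / 4 = 0.5525
Rounded to nearest 0.05: 0.55

0.55


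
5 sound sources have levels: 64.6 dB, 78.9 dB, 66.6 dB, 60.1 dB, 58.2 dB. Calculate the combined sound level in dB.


Formula: L_total = 10 * log10( sum(10^(Li/10)) )
  Source 1: 10^(64.6/10) = 2884031.5031
  Source 2: 10^(78.9/10) = 77624711.6629
  Source 3: 10^(66.6/10) = 4570881.8961
  Source 4: 10^(60.1/10) = 1023292.9923
  Source 5: 10^(58.2/10) = 660693.448
Sum of linear values = 86763611.5024
L_total = 10 * log10(86763611.5024) = 79.38

79.38 dB


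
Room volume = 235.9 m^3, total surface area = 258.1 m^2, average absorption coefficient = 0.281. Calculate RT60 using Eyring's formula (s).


Given values:
  V = 235.9 m^3, S = 258.1 m^2, alpha = 0.281
Formula: RT60 = 0.161 * V / (-S * ln(1 - alpha))
Compute ln(1 - 0.281) = ln(0.719) = -0.329894
Denominator: -258.1 * -0.329894 = 85.1456
Numerator: 0.161 * 235.9 = 37.9799
RT60 = 37.9799 / 85.1456 = 0.446

0.446 s


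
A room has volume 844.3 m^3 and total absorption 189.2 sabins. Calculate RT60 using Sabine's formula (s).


Given values:
  V = 844.3 m^3
  A = 189.2 sabins
Formula: RT60 = 0.161 * V / A
Numerator: 0.161 * 844.3 = 135.9323
RT60 = 135.9323 / 189.2 = 0.718

0.718 s


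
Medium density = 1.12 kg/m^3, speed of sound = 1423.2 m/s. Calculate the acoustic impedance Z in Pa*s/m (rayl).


Given values:
  rho = 1.12 kg/m^3
  c = 1423.2 m/s
Formula: Z = rho * c
Z = 1.12 * 1423.2
Z = 1593.98

1593.98 rayl


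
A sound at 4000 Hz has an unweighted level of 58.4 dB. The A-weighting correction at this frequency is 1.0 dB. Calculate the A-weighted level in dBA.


Given values:
  SPL = 58.4 dB
  A-weighting at 4000 Hz = 1.0 dB
Formula: L_A = SPL + A_weight
L_A = 58.4 + (1.0)
L_A = 59.4

59.4 dBA


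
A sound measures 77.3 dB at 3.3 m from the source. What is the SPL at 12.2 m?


Given values:
  SPL1 = 77.3 dB, r1 = 3.3 m, r2 = 12.2 m
Formula: SPL2 = SPL1 - 20 * log10(r2 / r1)
Compute ratio: r2 / r1 = 12.2 / 3.3 = 3.697
Compute log10: log10(3.697) = 0.567849
Compute drop: 20 * 0.567849 = 11.357
SPL2 = 77.3 - 11.357 = 65.94

65.94 dB


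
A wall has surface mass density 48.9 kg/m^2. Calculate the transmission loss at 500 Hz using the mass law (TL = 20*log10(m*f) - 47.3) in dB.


Given values:
  m = 48.9 kg/m^2, f = 500 Hz
Formula: TL = 20 * log10(m * f) - 47.3
Compute m * f = 48.9 * 500 = 24450.0
Compute log10(24450.0) = 4.388279
Compute 20 * 4.388279 = 87.7656
TL = 87.7656 - 47.3 = 40.47

40.47 dB


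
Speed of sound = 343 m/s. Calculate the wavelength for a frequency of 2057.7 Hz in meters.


Given values:
  c = 343 m/s, f = 2057.7 Hz
Formula: lambda = c / f
lambda = 343 / 2057.7
lambda = 0.1667

0.1667 m


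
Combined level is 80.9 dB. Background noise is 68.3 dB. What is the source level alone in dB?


Given values:
  L_total = 80.9 dB, L_bg = 68.3 dB
Formula: L_source = 10 * log10(10^(L_total/10) - 10^(L_bg/10))
Convert to linear:
  10^(80.9/10) = 123026877.0812
  10^(68.3/10) = 6760829.7539
Difference: 123026877.0812 - 6760829.7539 = 116266047.3273
L_source = 10 * log10(116266047.3273) = 80.65

80.65 dB


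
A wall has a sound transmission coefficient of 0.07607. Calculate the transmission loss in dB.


Given values:
  tau = 0.07607
Formula: TL = 10 * log10(1 / tau)
Compute 1 / tau = 1 / 0.07607 = 13.1458
Compute log10(13.1458) = 1.118787
TL = 10 * 1.118787 = 11.19

11.19 dB


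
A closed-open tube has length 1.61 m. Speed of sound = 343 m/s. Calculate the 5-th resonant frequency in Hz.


Given values:
  Tube type: closed-open, L = 1.61 m, c = 343 m/s, n = 5
Formula: f_n = (2n - 1) * c / (4 * L)
Compute 2n - 1 = 2*5 - 1 = 9
Compute 4 * L = 4 * 1.61 = 6.44
f = 9 * 343 / 6.44
f = 479.35

479.35 Hz


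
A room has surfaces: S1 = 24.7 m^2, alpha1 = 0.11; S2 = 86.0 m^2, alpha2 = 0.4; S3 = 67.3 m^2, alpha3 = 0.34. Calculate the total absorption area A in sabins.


Given surfaces:
  Surface 1: 24.7 * 0.11 = 2.717
  Surface 2: 86.0 * 0.4 = 34.4
  Surface 3: 67.3 * 0.34 = 22.882
Formula: A = sum(Si * alpha_i)
A = 2.717 + 34.4 + 22.882
A = 60.0

60.0 sabins


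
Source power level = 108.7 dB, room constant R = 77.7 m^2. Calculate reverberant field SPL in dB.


Given values:
  Lw = 108.7 dB, R = 77.7 m^2
Formula: SPL = Lw + 10 * log10(4 / R)
Compute 4 / R = 4 / 77.7 = 0.05148
Compute 10 * log10(0.05148) = -12.8836
SPL = 108.7 + (-12.8836) = 95.82

95.82 dB


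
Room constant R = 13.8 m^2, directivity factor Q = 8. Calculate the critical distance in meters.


Given values:
  R = 13.8 m^2, Q = 8
Formula: d_c = 0.141 * sqrt(Q * R)
Compute Q * R = 8 * 13.8 = 110.4
Compute sqrt(110.4) = 10.5071
d_c = 0.141 * 10.5071 = 1.482

1.482 m


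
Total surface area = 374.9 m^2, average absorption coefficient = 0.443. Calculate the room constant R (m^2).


Given values:
  S = 374.9 m^2, alpha = 0.443
Formula: R = S * alpha / (1 - alpha)
Numerator: 374.9 * 0.443 = 166.0807
Denominator: 1 - 0.443 = 0.557
R = 166.0807 / 0.557 = 298.17

298.17 m^2


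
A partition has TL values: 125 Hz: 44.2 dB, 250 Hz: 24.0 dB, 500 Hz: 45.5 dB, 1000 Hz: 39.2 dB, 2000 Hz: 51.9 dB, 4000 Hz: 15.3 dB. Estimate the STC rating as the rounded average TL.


Given TL values at each frequency:
  125 Hz: 44.2 dB
  250 Hz: 24.0 dB
  500 Hz: 45.5 dB
  1000 Hz: 39.2 dB
  2000 Hz: 51.9 dB
  4000 Hz: 15.3 dB
Formula: STC ~ round(average of TL values)
Sum = 44.2 + 24.0 + 45.5 + 39.2 + 51.9 + 15.3 = 220.1
Average = 220.1 / 6 = 36.68
Rounded: 37

37


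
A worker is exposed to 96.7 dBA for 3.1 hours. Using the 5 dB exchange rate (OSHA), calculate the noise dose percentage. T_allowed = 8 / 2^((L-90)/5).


Given values:
  L = 96.7 dBA, T = 3.1 hours
Formula: T_allowed = 8 / 2^((L - 90) / 5)
Compute exponent: (96.7 - 90) / 5 = 1.34
Compute 2^(1.34) = 2.531513
T_allowed = 8 / 2.531513 = 3.160165 hours
Dose = (T / T_allowed) * 100
Dose = (3.1 / 3.160165) * 100 = 98.1

98.1 %


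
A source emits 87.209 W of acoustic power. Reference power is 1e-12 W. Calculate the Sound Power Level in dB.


Given values:
  W = 87.209 W
  W_ref = 1e-12 W
Formula: SWL = 10 * log10(W / W_ref)
Compute ratio: W / W_ref = 87209000000000
Compute log10: log10(87209000000000) = 13.940561
Multiply: SWL = 10 * 13.940561 = 139.41

139.41 dB


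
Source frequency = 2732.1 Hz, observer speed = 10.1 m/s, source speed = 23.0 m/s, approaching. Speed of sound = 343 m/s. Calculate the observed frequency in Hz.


Given values:
  f_s = 2732.1 Hz, v_o = 10.1 m/s, v_s = 23.0 m/s
  Direction: approaching
Formula: f_o = f_s * (c + v_o) / (c - v_s)
Numerator: c + v_o = 343 + 10.1 = 353.1
Denominator: c - v_s = 343 - 23.0 = 320.0
f_o = 2732.1 * 353.1 / 320.0 = 3014.7

3014.7 Hz


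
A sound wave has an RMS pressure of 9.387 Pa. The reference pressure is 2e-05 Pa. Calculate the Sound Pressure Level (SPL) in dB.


Given values:
  p = 9.387 Pa
  p_ref = 2e-05 Pa
Formula: SPL = 20 * log10(p / p_ref)
Compute ratio: p / p_ref = 9.387 / 2e-05 = 469350
Compute log10: log10(469350) = 5.671497
Multiply: SPL = 20 * 5.671497 = 113.43

113.43 dB


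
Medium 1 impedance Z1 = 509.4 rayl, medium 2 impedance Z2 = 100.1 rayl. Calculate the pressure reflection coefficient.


Given values:
  Z1 = 509.4 rayl, Z2 = 100.1 rayl
Formula: R = (Z2 - Z1) / (Z2 + Z1)
Numerator: Z2 - Z1 = 100.1 - 509.4 = -409.3
Denominator: Z2 + Z1 = 100.1 + 509.4 = 609.5
R = -409.3 / 609.5 = -0.6715

-0.6715


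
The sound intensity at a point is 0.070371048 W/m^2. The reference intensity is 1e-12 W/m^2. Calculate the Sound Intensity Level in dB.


Given values:
  I = 0.070371048 W/m^2
  I_ref = 1e-12 W/m^2
Formula: SIL = 10 * log10(I / I_ref)
Compute ratio: I / I_ref = 70371048000
Compute log10: log10(70371048000) = 10.847394
Multiply: SIL = 10 * 10.847394 = 108.47

108.47 dB


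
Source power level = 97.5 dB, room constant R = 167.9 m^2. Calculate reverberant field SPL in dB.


Given values:
  Lw = 97.5 dB, R = 167.9 m^2
Formula: SPL = Lw + 10 * log10(4 / R)
Compute 4 / R = 4 / 167.9 = 0.023824
Compute 10 * log10(0.023824) = -16.2299
SPL = 97.5 + (-16.2299) = 81.27

81.27 dB


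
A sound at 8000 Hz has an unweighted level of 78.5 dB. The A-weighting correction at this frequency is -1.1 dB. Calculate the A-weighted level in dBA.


Given values:
  SPL = 78.5 dB
  A-weighting at 8000 Hz = -1.1 dB
Formula: L_A = SPL + A_weight
L_A = 78.5 + (-1.1)
L_A = 77.4

77.4 dBA


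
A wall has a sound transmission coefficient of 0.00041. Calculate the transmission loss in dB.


Given values:
  tau = 0.00041
Formula: TL = 10 * log10(1 / tau)
Compute 1 / tau = 1 / 0.00041 = 2439.0244
Compute log10(2439.0244) = 3.387216
TL = 10 * 3.387216 = 33.87

33.87 dB


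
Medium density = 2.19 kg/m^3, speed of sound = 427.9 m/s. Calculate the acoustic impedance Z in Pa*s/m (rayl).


Given values:
  rho = 2.19 kg/m^3
  c = 427.9 m/s
Formula: Z = rho * c
Z = 2.19 * 427.9
Z = 937.1

937.1 rayl


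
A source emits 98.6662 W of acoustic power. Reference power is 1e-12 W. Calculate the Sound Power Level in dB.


Given values:
  W = 98.6662 W
  W_ref = 1e-12 W
Formula: SWL = 10 * log10(W / W_ref)
Compute ratio: W / W_ref = 98666200000000
Compute log10: log10(98666200000000) = 13.994168
Multiply: SWL = 10 * 13.994168 = 139.94

139.94 dB


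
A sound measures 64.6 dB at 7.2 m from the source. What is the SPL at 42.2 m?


Given values:
  SPL1 = 64.6 dB, r1 = 7.2 m, r2 = 42.2 m
Formula: SPL2 = SPL1 - 20 * log10(r2 / r1)
Compute ratio: r2 / r1 = 42.2 / 7.2 = 5.8611
Compute log10: log10(5.8611) = 0.767979
Compute drop: 20 * 0.767979 = 15.3596
SPL2 = 64.6 - 15.3596 = 49.24

49.24 dB


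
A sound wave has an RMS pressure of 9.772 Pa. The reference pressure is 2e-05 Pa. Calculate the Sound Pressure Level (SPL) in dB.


Given values:
  p = 9.772 Pa
  p_ref = 2e-05 Pa
Formula: SPL = 20 * log10(p / p_ref)
Compute ratio: p / p_ref = 9.772 / 2e-05 = 488600
Compute log10: log10(488600) = 5.688953
Multiply: SPL = 20 * 5.688953 = 113.78

113.78 dB


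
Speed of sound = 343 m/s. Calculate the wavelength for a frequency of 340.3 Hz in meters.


Given values:
  c = 343 m/s, f = 340.3 Hz
Formula: lambda = c / f
lambda = 343 / 340.3
lambda = 1.0079

1.0079 m


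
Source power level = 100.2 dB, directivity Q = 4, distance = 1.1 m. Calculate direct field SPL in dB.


Given values:
  Lw = 100.2 dB, Q = 4, r = 1.1 m
Formula: SPL = Lw + 10 * log10(Q / (4 * pi * r^2))
Compute 4 * pi * r^2 = 4 * pi * 1.1^2 = 15.2053
Compute Q / denom = 4 / 15.2053 = 0.26306617
Compute 10 * log10(0.26306617) = -5.7993
SPL = 100.2 + (-5.7993) = 94.4

94.4 dB


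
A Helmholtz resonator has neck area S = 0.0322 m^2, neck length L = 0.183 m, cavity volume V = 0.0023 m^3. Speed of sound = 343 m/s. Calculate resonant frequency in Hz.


Given values:
  S = 0.0322 m^2, L = 0.183 m, V = 0.0023 m^3, c = 343 m/s
Formula: f = (c / (2*pi)) * sqrt(S / (V * L))
Compute V * L = 0.0023 * 0.183 = 0.0004209
Compute S / (V * L) = 0.0322 / 0.0004209 = 76.5027
Compute sqrt(76.5027) = 8.746582
Compute c / (2*pi) = 343 / 6.283185 = 54.590148
f = 54.590148 * 8.746582 = 477.48

477.48 Hz


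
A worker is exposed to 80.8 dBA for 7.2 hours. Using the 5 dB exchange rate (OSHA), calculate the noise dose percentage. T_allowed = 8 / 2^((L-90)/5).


Given values:
  L = 80.8 dBA, T = 7.2 hours
Formula: T_allowed = 8 / 2^((L - 90) / 5)
Compute exponent: (80.8 - 90) / 5 = -1.84
Compute 2^(-1.84) = 0.279322
T_allowed = 8 / 0.279322 = 28.64078 hours
Dose = (T / T_allowed) * 100
Dose = (7.2 / 28.64078) * 100 = 25.14

25.14 %


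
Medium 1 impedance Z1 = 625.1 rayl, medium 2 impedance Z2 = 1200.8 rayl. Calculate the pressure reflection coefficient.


Given values:
  Z1 = 625.1 rayl, Z2 = 1200.8 rayl
Formula: R = (Z2 - Z1) / (Z2 + Z1)
Numerator: Z2 - Z1 = 1200.8 - 625.1 = 575.7
Denominator: Z2 + Z1 = 1200.8 + 625.1 = 1825.9
R = 575.7 / 1825.9 = 0.3153

0.3153


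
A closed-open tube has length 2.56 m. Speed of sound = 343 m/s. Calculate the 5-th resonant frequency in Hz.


Given values:
  Tube type: closed-open, L = 2.56 m, c = 343 m/s, n = 5
Formula: f_n = (2n - 1) * c / (4 * L)
Compute 2n - 1 = 2*5 - 1 = 9
Compute 4 * L = 4 * 2.56 = 10.24
f = 9 * 343 / 10.24
f = 301.46

301.46 Hz


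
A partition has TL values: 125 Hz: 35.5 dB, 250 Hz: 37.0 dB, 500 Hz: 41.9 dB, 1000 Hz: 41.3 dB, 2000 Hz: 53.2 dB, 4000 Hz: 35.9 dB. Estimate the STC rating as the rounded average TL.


Given TL values at each frequency:
  125 Hz: 35.5 dB
  250 Hz: 37.0 dB
  500 Hz: 41.9 dB
  1000 Hz: 41.3 dB
  2000 Hz: 53.2 dB
  4000 Hz: 35.9 dB
Formula: STC ~ round(average of TL values)
Sum = 35.5 + 37.0 + 41.9 + 41.3 + 53.2 + 35.9 = 244.8
Average = 244.8 / 6 = 40.8
Rounded: 41

41


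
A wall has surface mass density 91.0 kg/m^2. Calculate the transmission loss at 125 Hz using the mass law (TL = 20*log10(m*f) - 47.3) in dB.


Given values:
  m = 91.0 kg/m^2, f = 125 Hz
Formula: TL = 20 * log10(m * f) - 47.3
Compute m * f = 91.0 * 125 = 11375.0
Compute log10(11375.0) = 4.055951
Compute 20 * 4.055951 = 81.119
TL = 81.119 - 47.3 = 33.82

33.82 dB


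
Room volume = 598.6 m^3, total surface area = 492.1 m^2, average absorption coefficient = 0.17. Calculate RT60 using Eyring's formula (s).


Given values:
  V = 598.6 m^3, S = 492.1 m^2, alpha = 0.17
Formula: RT60 = 0.161 * V / (-S * ln(1 - alpha))
Compute ln(1 - 0.17) = ln(0.83) = -0.18633
Denominator: -492.1 * -0.18633 = 91.693
Numerator: 0.161 * 598.6 = 96.3746
RT60 = 96.3746 / 91.693 = 1.051

1.051 s


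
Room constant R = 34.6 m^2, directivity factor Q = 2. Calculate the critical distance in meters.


Given values:
  R = 34.6 m^2, Q = 2
Formula: d_c = 0.141 * sqrt(Q * R)
Compute Q * R = 2 * 34.6 = 69.2
Compute sqrt(69.2) = 8.3187
d_c = 0.141 * 8.3187 = 1.173

1.173 m


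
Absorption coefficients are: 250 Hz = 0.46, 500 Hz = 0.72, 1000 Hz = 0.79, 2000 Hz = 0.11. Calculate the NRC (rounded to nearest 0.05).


Given values:
  a_250 = 0.46, a_500 = 0.72
  a_1000 = 0.79, a_2000 = 0.11
Formula: NRC = (a250 + a500 + a1000 + a2000) / 4
Sum = 0.46 + 0.72 + 0.79 + 0.11 = 2.08
NRC = 2.08 / 4 = 0.52
Rounded to nearest 0.05: 0.5

0.5


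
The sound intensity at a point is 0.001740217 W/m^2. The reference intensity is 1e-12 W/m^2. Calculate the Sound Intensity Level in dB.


Given values:
  I = 0.001740217 W/m^2
  I_ref = 1e-12 W/m^2
Formula: SIL = 10 * log10(I / I_ref)
Compute ratio: I / I_ref = 1740217000
Compute log10: log10(1740217000) = 9.240603
Multiply: SIL = 10 * 9.240603 = 92.41

92.41 dB


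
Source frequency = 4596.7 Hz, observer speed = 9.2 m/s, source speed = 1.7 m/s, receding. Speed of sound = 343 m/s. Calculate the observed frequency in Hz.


Given values:
  f_s = 4596.7 Hz, v_o = 9.2 m/s, v_s = 1.7 m/s
  Direction: receding
Formula: f_o = f_s * (c - v_o) / (c + v_s)
Numerator: c - v_o = 343 - 9.2 = 333.8
Denominator: c + v_s = 343 + 1.7 = 344.7
f_o = 4596.7 * 333.8 / 344.7 = 4451.34

4451.34 Hz


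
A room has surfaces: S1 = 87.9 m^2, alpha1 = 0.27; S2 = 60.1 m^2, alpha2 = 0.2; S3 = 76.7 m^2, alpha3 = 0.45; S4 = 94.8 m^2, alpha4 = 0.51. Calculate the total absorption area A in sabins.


Given surfaces:
  Surface 1: 87.9 * 0.27 = 23.733
  Surface 2: 60.1 * 0.2 = 12.02
  Surface 3: 76.7 * 0.45 = 34.515
  Surface 4: 94.8 * 0.51 = 48.348
Formula: A = sum(Si * alpha_i)
A = 23.733 + 12.02 + 34.515 + 48.348
A = 118.62

118.62 sabins


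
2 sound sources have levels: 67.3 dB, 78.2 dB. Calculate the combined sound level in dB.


Formula: L_total = 10 * log10( sum(10^(Li/10)) )
  Source 1: 10^(67.3/10) = 5370317.9637
  Source 2: 10^(78.2/10) = 66069344.8008
Sum of linear values = 71439662.7645
L_total = 10 * log10(71439662.7645) = 78.54

78.54 dB


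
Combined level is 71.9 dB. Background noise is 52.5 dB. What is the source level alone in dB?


Given values:
  L_total = 71.9 dB, L_bg = 52.5 dB
Formula: L_source = 10 * log10(10^(L_total/10) - 10^(L_bg/10))
Convert to linear:
  10^(71.9/10) = 15488166.1891
  10^(52.5/10) = 177827.941
Difference: 15488166.1891 - 177827.941 = 15310338.2481
L_source = 10 * log10(15310338.2481) = 71.85

71.85 dB


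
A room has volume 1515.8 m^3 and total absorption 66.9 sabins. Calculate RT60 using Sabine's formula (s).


Given values:
  V = 1515.8 m^3
  A = 66.9 sabins
Formula: RT60 = 0.161 * V / A
Numerator: 0.161 * 1515.8 = 244.0438
RT60 = 244.0438 / 66.9 = 3.648

3.648 s


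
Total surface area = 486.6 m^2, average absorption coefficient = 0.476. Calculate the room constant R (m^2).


Given values:
  S = 486.6 m^2, alpha = 0.476
Formula: R = S * alpha / (1 - alpha)
Numerator: 486.6 * 0.476 = 231.6216
Denominator: 1 - 0.476 = 0.524
R = 231.6216 / 0.524 = 442.03

442.03 m^2


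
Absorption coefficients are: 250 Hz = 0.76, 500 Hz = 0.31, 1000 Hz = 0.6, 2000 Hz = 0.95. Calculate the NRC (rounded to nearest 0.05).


Given values:
  a_250 = 0.76, a_500 = 0.31
  a_1000 = 0.6, a_2000 = 0.95
Formula: NRC = (a250 + a500 + a1000 + a2000) / 4
Sum = 0.76 + 0.31 + 0.6 + 0.95 = 2.62
NRC = 2.62 / 4 = 0.655
Rounded to nearest 0.05: 0.65

0.65


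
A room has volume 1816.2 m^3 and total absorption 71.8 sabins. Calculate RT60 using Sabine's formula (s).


Given values:
  V = 1816.2 m^3
  A = 71.8 sabins
Formula: RT60 = 0.161 * V / A
Numerator: 0.161 * 1816.2 = 292.4082
RT60 = 292.4082 / 71.8 = 4.073

4.073 s


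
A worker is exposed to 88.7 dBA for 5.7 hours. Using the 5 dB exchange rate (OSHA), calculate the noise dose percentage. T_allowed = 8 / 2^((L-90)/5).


Given values:
  L = 88.7 dBA, T = 5.7 hours
Formula: T_allowed = 8 / 2^((L - 90) / 5)
Compute exponent: (88.7 - 90) / 5 = -0.26
Compute 2^(-0.26) = 0.835088
T_allowed = 8 / 0.835088 = 9.579829 hours
Dose = (T / T_allowed) * 100
Dose = (5.7 / 9.579829) * 100 = 59.5

59.5 %
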